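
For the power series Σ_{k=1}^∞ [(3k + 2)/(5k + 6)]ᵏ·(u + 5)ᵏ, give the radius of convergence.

Applying the root test, |a_k|^(1/k) = (3k + 2)/(5k + 6) → 3/5.
The series converges when 3/5 · |u + 5| < 1, giving R = 5/3.

R = 5/3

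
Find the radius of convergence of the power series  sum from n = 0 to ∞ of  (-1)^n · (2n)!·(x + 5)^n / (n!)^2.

R = 1/4

By the ratio test, |a_{n+1}/a_n| = (2n+1)·(2n+2)/(n+1)² → 4.
Thus R = 1/(4) = 1/4.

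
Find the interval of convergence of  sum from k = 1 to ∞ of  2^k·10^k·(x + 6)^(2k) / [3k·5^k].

(-13/2, -11/2)

Apply the ratio test: |a_{k+1}| / |a_k| = [3k/3(k+1)] · 2·10/5, which tends to 4 as k → ∞.
Since the exponent of (x + 6) increases by 2 each term, convergence requires |x + 6|² < 1/4, hence R = 1/2.
When x = -11/2, comparison with the harmonic series Σ 1/k shows the series diverges.
When x = -13/2, the terms behave like c/k; limit comparison with the harmonic series gives divergence.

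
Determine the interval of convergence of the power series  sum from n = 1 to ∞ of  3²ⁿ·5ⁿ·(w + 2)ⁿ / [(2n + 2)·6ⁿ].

[-32/15, -28/15)

The ratio of consecutive coefficients is [(2n + 2)/(2(n+1) + 2)] · 9·5/6 → 15/2.
Hence the series converges for |w + 2| < 1/(15/2) = 2/15, so the radius of convergence is 2/15.
Check w = -28/15: the terms are asymptotic to a nonzero constant times 1/n, so the series diverges by limit comparison with Σ 1/n.
Endpoint w = -32/15: convergence follows from the alternating series test (terms decrease monotonically to 0).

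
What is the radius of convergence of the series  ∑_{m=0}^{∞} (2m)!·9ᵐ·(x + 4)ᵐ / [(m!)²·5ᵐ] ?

Apply the ratio test: |a_{m+1}| / |a_m| = (2m+1)·(2m+2)/(m+1)² · 9/5, which tends to 36/5 as m → ∞.
The series converges when 36/5 · |x + 4| < 1, giving R = 5/36.

R = 5/36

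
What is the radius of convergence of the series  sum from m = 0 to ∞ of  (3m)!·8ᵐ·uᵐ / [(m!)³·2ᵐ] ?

Ratio test: |a_{m+1}/a_m| = (3m+1)·(3m+2)·(3m+3)/(m+1)³ · 8/2 → 108 as m → ∞.
Hence the series converges for |u| < 1/(108) = 1/108, so the radius of convergence is 1/108.

R = 1/108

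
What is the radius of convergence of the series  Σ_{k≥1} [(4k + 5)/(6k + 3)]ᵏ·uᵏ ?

R = 3/2

By the Cauchy root test, |a_k|^(1/k) = (4k + 5)/(6k + 3) → 2/3.
Thus R = 1/(2/3) = 3/2.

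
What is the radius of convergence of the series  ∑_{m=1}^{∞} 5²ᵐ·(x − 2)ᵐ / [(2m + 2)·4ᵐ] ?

By the ratio test, |a_{m+1}/a_m| = [(2m + 2)/(2(m+1) + 2)] · 25/4 → 25/4.
The series converges when 25/4 · |x − 2| < 1, giving R = 4/25.

R = 4/25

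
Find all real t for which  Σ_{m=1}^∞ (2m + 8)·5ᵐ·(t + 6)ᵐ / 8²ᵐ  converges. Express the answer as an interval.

By the ratio test, |a_{m+1}/a_m| = [(2(m+1) + 8)/(2m + 8)] · 5/64 → 5/64.
Convergence for |t + 6| · 5/64 < 1, i.e. |t + 6| < 64/5. So R = 64/5.
At t = 34/5: the m-th term does not approach 0; divergence by the term test.
Check t = -94/5: the terms have absolute value of order m, which does not tend to 0, so the series diverges by the divergence test.

(-94/5, 34/5)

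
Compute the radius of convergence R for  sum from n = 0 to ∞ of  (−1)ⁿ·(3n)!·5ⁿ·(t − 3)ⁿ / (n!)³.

Apply the ratio test: |a_{n+1}| / |a_n| = (3n+1)·(3n+2)·(3n+3)/(n+1)³ · 5, which tends to 135 as n → ∞.
Thus R = 1/(135) = 1/135.

R = 1/135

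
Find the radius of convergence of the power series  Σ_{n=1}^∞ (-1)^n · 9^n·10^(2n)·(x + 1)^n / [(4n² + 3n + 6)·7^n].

Apply the ratio test: |a_{n+1}| / |a_n| = [(4n² + 3n + 6)/(4(n+1)² + 3(n+1) + 6)] · 9·100/7, which tends to 900/7 as n → ∞.
Thus R = 1/(900/7) = 7/900.

R = 7/900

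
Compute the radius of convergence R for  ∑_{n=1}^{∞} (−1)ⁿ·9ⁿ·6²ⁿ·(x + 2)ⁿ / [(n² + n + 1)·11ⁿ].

R = 11/324

The ratio of consecutive coefficients is [(n² + n + 1)/((n+1)² + (n+1) + 1)] · 9·36/11 → 324/11.
Hence the series converges for |x + 2| < 1/(324/11) = 11/324, so the radius of convergence is 11/324.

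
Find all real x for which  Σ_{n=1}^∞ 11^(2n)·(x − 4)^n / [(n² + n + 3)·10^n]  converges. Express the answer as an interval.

The ratio of consecutive coefficients is [(n² + n + 3)/((n+1)² + (n+1) + 3)] · 121/10 → 121/10.
Thus R = 1/(121/10) = 10/121.
When x = 494/121, absolute convergence follows by limit comparison with Σ 1/n².
At x = 474/121: the series is dominated by a constant times Σ 1/n², which converges (p = 2 > 1).

[474/121, 494/121]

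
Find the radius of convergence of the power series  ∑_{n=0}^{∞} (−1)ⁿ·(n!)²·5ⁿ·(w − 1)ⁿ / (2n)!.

R = 4/5

The ratio of consecutive coefficients is (n+1)²/[(2n+1)·(2n+2)] · 5 → 5/4.
Convergence for |w − 1| · 5/4 < 1, i.e. |w − 1| < 4/5. So R = 4/5.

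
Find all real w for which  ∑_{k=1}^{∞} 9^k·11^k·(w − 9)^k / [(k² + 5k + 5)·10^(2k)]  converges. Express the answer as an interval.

Ratio test: |a_{k+1}/a_k| = [(k² + 5k + 5)/((k+1)² + 5(k+1) + 5)] · 9·11/100 → 99/100 as k → ∞.
Hence the series converges for |w − 9| < 1/(99/100) = 100/99, so the radius of convergence is 100/99.
Check w = 991/99: the terms are on the order of 1/k², so the series converges absolutely by comparison with the p-series (p = 2 > 1).
At w = 791/99: the terms are on the order of 1/k², so the series converges absolutely by comparison with the p-series (p = 2 > 1).

[791/99, 991/99]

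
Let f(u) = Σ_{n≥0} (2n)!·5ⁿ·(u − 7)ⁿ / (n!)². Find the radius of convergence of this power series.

R = 1/20

By the ratio test, |a_{n+1}/a_n| = (2n+1)·(2n+2)/(n+1)² · 5 → 20.
The series converges when 20 · |u − 7| < 1, giving R = 1/20.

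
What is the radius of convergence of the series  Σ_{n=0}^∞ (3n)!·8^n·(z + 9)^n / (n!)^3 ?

The ratio of consecutive coefficients is (3n+1)·(3n+2)·(3n+3)/(n+1)³ · 8 → 216.
Hence the series converges for |z + 9| < 1/(216) = 1/216, so the radius of convergence is 1/216.

R = 1/216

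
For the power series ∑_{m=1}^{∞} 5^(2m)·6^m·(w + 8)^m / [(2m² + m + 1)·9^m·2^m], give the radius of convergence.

Apply the ratio test: |a_{m+1}| / |a_m| = [(2m² + m + 1)/(2(m+1)² + (m+1) + 1)] · 25·6/(9·2), which tends to 25/3 as m → ∞.
The series converges when 25/3 · |w + 8| < 1, giving R = 3/25.

R = 3/25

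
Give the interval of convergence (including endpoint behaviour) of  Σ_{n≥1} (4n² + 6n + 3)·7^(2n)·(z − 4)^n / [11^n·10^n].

The ratio of consecutive coefficients is [(4(n+1)² + 6(n+1) + 3)/(4n² + 6n + 3)] · 49/(11·10) → 49/110.
Hence the series converges for |z − 4| < 1/(49/110) = 110/49, so the radius of convergence is 110/49.
Check z = 306/49: the terms do not tend to 0, so the series diverges.
Check z = 86/49: the terms do not tend to 0, so the series diverges.

(86/49, 306/49)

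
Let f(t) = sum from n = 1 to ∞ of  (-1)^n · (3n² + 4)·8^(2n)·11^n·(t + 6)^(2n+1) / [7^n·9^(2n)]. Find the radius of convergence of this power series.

Apply the ratio test: |a_{n+1}| / |a_n| = [(3(n+1)² + 4)/(3n² + 4)] · 64·11/(7·81), which tends to 704/567 as n → ∞.
Writing y = (t + 6)², the series in y has radius 567/704, so |t + 6| < √(567/704) and R = 9√77/88.

R = 9√77/88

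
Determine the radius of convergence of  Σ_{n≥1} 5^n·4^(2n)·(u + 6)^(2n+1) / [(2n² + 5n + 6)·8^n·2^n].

Ratio test: |a_{n+1}/a_n| = [(2n² + 5n + 6)/(2(n+1)² + 5(n+1) + 6)] · 5·16/(8·2) → 5 as n → ∞.
Since the exponent of (u + 6) increases by 2 each term, convergence requires |u + 6|² < 1/5, hence R = √5/5.

R = √5/5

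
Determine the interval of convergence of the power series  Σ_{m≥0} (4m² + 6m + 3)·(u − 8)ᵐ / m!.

(−∞, ∞)

Apply the ratio test: |a_{m+1}| / |a_m| = (4(m+1)² + 6(m+1) + 3)/(4m² + 6m + 3) · 1/(m+1), which tends to 0 as m → ∞.
Since the limit is 0 < 1 for every u, the series converges on all of ℝ and R = ∞.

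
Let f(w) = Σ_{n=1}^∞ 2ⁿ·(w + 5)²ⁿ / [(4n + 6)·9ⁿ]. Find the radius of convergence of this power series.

R = 3√2/2

Ratio test: |a_{n+1}/a_n| = [(4n + 6)/(4(n+1) + 6)] · 2/9 → 2/9 as n → ∞.
Writing y = (w + 5)², the series in y has radius 9/2, so |w + 5| < √(9/2) and R = 3√2/2.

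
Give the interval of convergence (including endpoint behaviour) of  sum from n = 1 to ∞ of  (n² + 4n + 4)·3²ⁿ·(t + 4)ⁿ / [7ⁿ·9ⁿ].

(-11, 3)

By the ratio test, |a_{n+1}/a_n| = [((n+1)² + 4(n+1) + 4)/(n² + 4n + 4)] · 9/(7·9) → 1/7.
Thus R = 1/(1/7) = 7.
Endpoint t = 3: the terms do not tend to 0, so the series diverges.
Endpoint t = -11: the terms do not tend to 0, so the series diverges.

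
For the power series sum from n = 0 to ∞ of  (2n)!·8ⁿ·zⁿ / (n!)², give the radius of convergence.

Apply the ratio test: |a_{n+1}| / |a_n| = (2n+1)·(2n+2)/(n+1)² · 8, which tends to 32 as n → ∞.
Thus R = 1/(32) = 1/32.

R = 1/32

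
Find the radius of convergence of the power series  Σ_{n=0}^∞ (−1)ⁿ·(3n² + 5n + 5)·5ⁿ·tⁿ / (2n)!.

R = ∞

Apply the ratio test: |a_{n+1}| / |a_n| = (3(n+1)² + 5(n+1) + 5)/(3n² + 5n + 5) · 5 · 1/[(2n+1)·(2n+2)], which tends to 0 as n → ∞.
The ratio tends to 0 regardless of t, hence R = ∞.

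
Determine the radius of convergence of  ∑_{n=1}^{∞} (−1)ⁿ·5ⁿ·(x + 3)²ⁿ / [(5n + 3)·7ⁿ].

Apply the ratio test: |a_{n+1}| / |a_n| = [(5n + 3)/(5(n+1) + 3)] · 5/7, which tends to 5/7 as n → ∞.
Writing y = (x + 3)², the series in y has radius 7/5, so |x + 3| < √(7/5) and R = √35/5.

R = √35/5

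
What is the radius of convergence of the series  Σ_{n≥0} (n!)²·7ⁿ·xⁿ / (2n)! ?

R = 4/7

By the ratio test, |a_{n+1}/a_n| = (n+1)²/[(2n+1)·(2n+2)] · 7 → 7/4.
The series converges when 7/4 · |x| < 1, giving R = 4/7.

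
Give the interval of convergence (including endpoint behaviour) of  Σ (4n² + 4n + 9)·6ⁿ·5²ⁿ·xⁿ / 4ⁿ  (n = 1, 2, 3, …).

Ratio test: |a_{n+1}/a_n| = [(4(n+1)² + 4(n+1) + 9)/(4n² + 4n + 9)] · 6·25/4 → 75/2 as n → ∞.
Thus R = 1/(75/2) = 2/75.
At x = 2/75: the terms do not tend to 0, so the series diverges.
At x = -2/75: the terms have absolute value of order n², which does not tend to 0, so the series diverges by the divergence test.

(-2/75, 2/75)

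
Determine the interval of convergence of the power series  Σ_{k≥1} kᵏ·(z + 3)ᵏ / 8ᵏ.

By the Cauchy root test, |a_k|^(1/k) = k/8 → ∞.
The root grows without bound, so R = 0 (convergence only at z = -3).

{-3}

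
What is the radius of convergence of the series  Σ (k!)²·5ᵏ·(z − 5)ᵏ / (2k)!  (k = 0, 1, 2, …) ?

R = 4/5

By the ratio test, |a_{k+1}/a_k| = (k+1)²/[(2k+1)·(2k+2)] · 5 → 5/4.
Thus R = 1/(5/4) = 4/5.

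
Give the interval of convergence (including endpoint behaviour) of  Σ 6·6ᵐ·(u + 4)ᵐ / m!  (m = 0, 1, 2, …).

(−∞, ∞)

Ratio test: |a_{m+1}/a_m| = 6/6 · 6 · 1/(m+1) → 0 as m → ∞.
The ratio tends to 0 regardless of u, hence R = ∞.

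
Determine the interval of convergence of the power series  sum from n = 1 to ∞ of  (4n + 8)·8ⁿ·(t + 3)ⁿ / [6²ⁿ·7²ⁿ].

(-447/2, 435/2)

Ratio test: |a_{n+1}/a_n| = [(4(n+1) + 8)/(4n + 8)] · 8/(36·49) → 2/441 as n → ∞.
The series converges when 2/441 · |t + 3| < 1, giving R = 441/2.
Endpoint t = 435/2: the terms do not tend to 0, so the series diverges.
Endpoint t = -447/2: the terms have absolute value of order n, which does not tend to 0, so the series diverges by the divergence test.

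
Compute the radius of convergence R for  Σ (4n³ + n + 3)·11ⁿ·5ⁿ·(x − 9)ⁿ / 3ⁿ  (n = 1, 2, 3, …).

Apply the ratio test: |a_{n+1}| / |a_n| = [(4(n+1)³ + (n+1) + 3)/(4n³ + n + 3)] · 11·5/3, which tends to 55/3 as n → ∞.
Hence the series converges for |x − 9| < 1/(55/3) = 3/55, so the radius of convergence is 3/55.

R = 3/55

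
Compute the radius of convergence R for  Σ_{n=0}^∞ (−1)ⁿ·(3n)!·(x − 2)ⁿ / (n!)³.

R = 1/27

Apply the ratio test: |a_{n+1}| / |a_n| = (3n+1)·(3n+2)·(3n+3)/(n+1)³, which tends to 27 as n → ∞.
The series converges when 27 · |x − 2| < 1, giving R = 1/27.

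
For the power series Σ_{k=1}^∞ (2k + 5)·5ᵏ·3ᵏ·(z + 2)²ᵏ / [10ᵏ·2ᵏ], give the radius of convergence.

R = 2√3/3

By the ratio test, |a_{k+1}/a_k| = [(2(k+1) + 5)/(2k + 5)] · 5·3/(10·2) → 3/4.
Since the exponent of (z + 2) increases by 2 each term, convergence requires |z + 2|² < 4/3, hence R = 2√3/3.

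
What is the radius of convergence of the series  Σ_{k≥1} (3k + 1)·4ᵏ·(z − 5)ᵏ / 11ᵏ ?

By the ratio test, |a_{k+1}/a_k| = [(3(k+1) + 1)/(3k + 1)] · 4/11 → 4/11.
The series converges when 4/11 · |z − 5| < 1, giving R = 11/4.

R = 11/4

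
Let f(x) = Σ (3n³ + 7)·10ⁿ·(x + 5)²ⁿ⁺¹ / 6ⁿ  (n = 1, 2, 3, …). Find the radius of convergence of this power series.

Apply the ratio test: |a_{n+1}| / |a_n| = [(3(n+1)³ + 7)/(3n³ + 7)] · 10/6, which tends to 5/3 as n → ∞.
Successive powers of (x + 5) differ by 2, so the series converges when |x + 5|² · 5/3 < 1, i.e. |x + 5| < √(3/5). So R = √15/5.

R = √15/5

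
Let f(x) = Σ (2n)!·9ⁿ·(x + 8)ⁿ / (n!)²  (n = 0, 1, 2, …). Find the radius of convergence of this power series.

Ratio test: |a_{n+1}/a_n| = (2n+1)·(2n+2)/(n+1)² · 9 → 36 as n → ∞.
The series converges when 36 · |x + 8| < 1, giving R = 1/36.

R = 1/36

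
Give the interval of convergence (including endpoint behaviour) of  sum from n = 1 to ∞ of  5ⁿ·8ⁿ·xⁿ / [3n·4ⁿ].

By the ratio test, |a_{n+1}/a_n| = [3n/3(n+1)] · 5·8/4 → 10.
Thus R = 1/(10) = 1/10.
Check x = 1/10: comparison with the harmonic series Σ 1/n shows the series diverges.
Check x = -1/10: an alternating series whose terms decrease to 0 in absolute value, so it converges by the Leibniz criterion.

[-1/10, 1/10)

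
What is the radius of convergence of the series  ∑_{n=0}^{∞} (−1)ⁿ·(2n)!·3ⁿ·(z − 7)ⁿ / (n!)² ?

Ratio test: |a_{n+1}/a_n| = (2n+1)·(2n+2)/(n+1)² · 3 → 12 as n → ∞.
The series converges when 12 · |z − 7| < 1, giving R = 1/12.

R = 1/12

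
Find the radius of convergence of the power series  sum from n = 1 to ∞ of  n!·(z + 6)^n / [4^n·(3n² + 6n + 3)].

R = 0

Apply the ratio test: |a_{n+1}| / |a_n| = (n+1) · 1/4 · (3n² + 6n + 3)/(3(n+1)² + 6(n+1) + 3), which tends to ∞ as n → ∞.
Since the ratio → ∞, the series diverges for every z ≠ -6, and R = 0.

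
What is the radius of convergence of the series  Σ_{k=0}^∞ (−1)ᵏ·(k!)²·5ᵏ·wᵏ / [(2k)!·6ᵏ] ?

By the ratio test, |a_{k+1}/a_k| = (k+1)²/[(2k+1)·(2k+2)] · 5/6 → 5/24.
Convergence for |w| · 5/24 < 1, i.e. |w| < 24/5. So R = 24/5.

R = 24/5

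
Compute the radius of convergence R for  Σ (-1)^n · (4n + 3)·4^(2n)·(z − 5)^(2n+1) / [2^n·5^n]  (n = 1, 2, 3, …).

Apply the ratio test: |a_{n+1}| / |a_n| = [(4(n+1) + 3)/(4n + 3)] · 16/(2·5), which tends to 8/5 as n → ∞.
Since the exponent of (z − 5) increases by 2 each term, convergence requires |z − 5|² < 5/8, hence R = √10/4.

R = √10/4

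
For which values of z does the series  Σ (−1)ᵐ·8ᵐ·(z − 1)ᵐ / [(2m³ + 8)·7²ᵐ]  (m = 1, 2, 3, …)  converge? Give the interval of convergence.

[-41/8, 57/8]

Apply the ratio test: |a_{m+1}| / |a_m| = [(2m³ + 8)/(2(m+1)³ + 8)] · 8/49, which tends to 8/49 as m → ∞.
Thus R = 1/(8/49) = 49/8.
When z = 57/8, the series is dominated by a constant times Σ 1/m³, which converges (p = 3 > 1).
When z = -41/8, the series is dominated by a constant times Σ 1/m³, which converges (p = 3 > 1).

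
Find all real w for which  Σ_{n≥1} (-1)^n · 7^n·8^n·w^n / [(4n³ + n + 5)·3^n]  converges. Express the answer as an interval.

Ratio test: |a_{n+1}/a_n| = [(4n³ + n + 5)/(4(n+1)³ + (n+1) + 5)] · 7·8/3 → 56/3 as n → ∞.
Convergence for |w| · 56/3 < 1, i.e. |w| < 3/56. So R = 3/56.
When w = 3/56, the series is dominated by a constant times Σ 1/n³, which converges (p = 3 > 1).
At w = -3/56: the series is dominated by a constant times Σ 1/n³, which converges (p = 3 > 1).

[-3/56, 3/56]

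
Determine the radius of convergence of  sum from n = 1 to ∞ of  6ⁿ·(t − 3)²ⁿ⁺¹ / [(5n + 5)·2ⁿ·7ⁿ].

The ratio of consecutive coefficients is [(5n + 5)/(5(n+1) + 5)] · 6/(2·7) → 3/7.
Writing y = (t − 3)², the series in y has radius 7/3, so |t − 3| < √(7/3) and R = √21/3.

R = √21/3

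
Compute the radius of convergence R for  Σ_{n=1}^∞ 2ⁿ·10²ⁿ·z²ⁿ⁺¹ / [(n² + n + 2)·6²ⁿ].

Apply the ratio test: |a_{n+1}| / |a_n| = [(n² + n + 2)/((n+1)² + (n+1) + 2)] · 2·100/36, which tends to 50/9 as n → ∞.
Since the exponent of z increases by 2 each term, convergence requires |z|² < 9/50, hence R = 3√2/10.

R = 3√2/10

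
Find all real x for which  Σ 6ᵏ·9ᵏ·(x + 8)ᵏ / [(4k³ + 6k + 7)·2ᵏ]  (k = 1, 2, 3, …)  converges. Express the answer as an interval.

Ratio test: |a_{k+1}/a_k| = [(4k³ + 6k + 7)/(4(k+1)³ + 6(k+1) + 7)] · 6·9/2 → 27 as k → ∞.
The series converges when 27 · |x + 8| < 1, giving R = 1/27.
At x = -215/27: absolute convergence follows by limit comparison with Σ 1/k³.
Check x = -217/27: absolute convergence follows by limit comparison with Σ 1/k³.

[-217/27, -215/27]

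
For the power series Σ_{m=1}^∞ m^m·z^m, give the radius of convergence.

R = 0

Applying the root test, |a_m|^(1/m) = m → ∞.
The root grows without bound, so R = 0 (convergence only at z = 0).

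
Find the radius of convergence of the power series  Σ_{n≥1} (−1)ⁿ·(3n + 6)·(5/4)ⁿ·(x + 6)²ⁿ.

R = 2√5/5

Apply the ratio test: |a_{n+1}| / |a_n| = [(3(n+1) + 6)/(3n + 6)] · 5/4, which tends to 5/4 as n → ∞.
Since the exponent of (x + 6) increases by 2 each term, convergence requires |x + 6|² < 4/5, hence R = 2√5/5.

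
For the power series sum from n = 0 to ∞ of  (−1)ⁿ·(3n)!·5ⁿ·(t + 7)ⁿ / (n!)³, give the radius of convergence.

Ratio test: |a_{n+1}/a_n| = (3n+1)·(3n+2)·(3n+3)/(n+1)³ · 5 → 135 as n → ∞.
Thus R = 1/(135) = 1/135.

R = 1/135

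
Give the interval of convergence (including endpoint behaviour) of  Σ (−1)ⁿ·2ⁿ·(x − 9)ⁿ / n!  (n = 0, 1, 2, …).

The ratio of consecutive coefficients is 2 · 1/(n+1) → 0.
Since the limit is 0 < 1 for every x, the series converges on all of ℝ and R = ∞.

(−∞, ∞)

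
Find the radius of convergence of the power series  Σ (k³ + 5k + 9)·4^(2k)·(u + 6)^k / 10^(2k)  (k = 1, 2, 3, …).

R = 25/4

Apply the ratio test: |a_{k+1}| / |a_k| = [((k+1)³ + 5(k+1) + 9)/(k³ + 5k + 9)] · 16/100, which tends to 4/25 as k → ∞.
Thus R = 1/(4/25) = 25/4.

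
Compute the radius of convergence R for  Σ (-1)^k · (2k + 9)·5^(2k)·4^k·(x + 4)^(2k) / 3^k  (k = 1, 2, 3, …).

R = √3/10

Apply the ratio test: |a_{k+1}| / |a_k| = [(2(k+1) + 9)/(2k + 9)] · 25·4/3, which tends to 100/3 as k → ∞.
Writing y = (x + 4)², the series in y has radius 3/100, so |x + 4| < √(3/100) and R = √3/10.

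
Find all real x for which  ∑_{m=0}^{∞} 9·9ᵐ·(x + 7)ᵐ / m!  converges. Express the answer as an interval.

The ratio of consecutive coefficients is 9/9 · 9 · 1/(m+1) → 0.
The limit is 0, so the series converges for all x; R = ∞.

(−∞, ∞)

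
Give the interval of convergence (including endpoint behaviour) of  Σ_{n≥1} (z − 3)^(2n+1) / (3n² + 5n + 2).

Ratio test: |a_{n+1}/a_n| = (3n² + 5n + 2)/(3(n+1)² + 5(n+1) + 2) → 1 as n → ∞.
Writing y = (z − 3)², the series in y has radius 1, so |z − 3| < √(1) = 1 and R = 1.
Endpoint z = 4: the terms are on the order of 1/n², so the series converges absolutely by comparison with the p-series (p = 2 > 1).
Endpoint z = 2: absolute convergence follows by limit comparison with Σ 1/n².

[2, 4]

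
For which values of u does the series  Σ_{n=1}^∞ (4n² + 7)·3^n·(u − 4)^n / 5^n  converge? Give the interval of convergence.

(7/3, 17/3)

By the ratio test, |a_{n+1}/a_n| = [(4(n+1)² + 7)/(4n² + 7)] · 3/5 → 3/5.
The series converges when 3/5 · |u − 4| < 1, giving R = 5/3.
At u = 17/3: the n-th term does not approach 0; divergence by the term test.
When u = 7/3, the n-th term does not approach 0; divergence by the term test.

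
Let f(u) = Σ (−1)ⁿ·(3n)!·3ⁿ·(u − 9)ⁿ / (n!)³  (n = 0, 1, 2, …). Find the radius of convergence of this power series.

R = 1/81

By the ratio test, |a_{n+1}/a_n| = (3n+1)·(3n+2)·(3n+3)/(n+1)³ · 3 → 81.
Thus R = 1/(81) = 1/81.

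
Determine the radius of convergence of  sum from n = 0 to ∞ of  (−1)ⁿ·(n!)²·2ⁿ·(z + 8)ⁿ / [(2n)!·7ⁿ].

R = 14

The ratio of consecutive coefficients is (n+1)²/[(2n+1)·(2n+2)] · 2/7 → 1/14.
Thus R = 1/(1/14) = 14.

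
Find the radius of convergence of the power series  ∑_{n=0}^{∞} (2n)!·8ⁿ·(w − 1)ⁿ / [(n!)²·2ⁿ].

R = 1/16

Ratio test: |a_{n+1}/a_n| = (2n+1)·(2n+2)/(n+1)² · 8/2 → 16 as n → ∞.
Convergence for |w − 1| · 16 < 1, i.e. |w − 1| < 1/16. So R = 1/16.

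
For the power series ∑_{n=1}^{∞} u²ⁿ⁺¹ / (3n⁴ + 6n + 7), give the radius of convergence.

R = 1

Ratio test: |a_{n+1}/a_n| = (3n⁴ + 6n + 7)/(3(n+1)⁴ + 6(n+1) + 7) → 1 as n → ∞.
Since the exponent of u increases by 2 each term, convergence requires |u|² < 1, hence R = 1.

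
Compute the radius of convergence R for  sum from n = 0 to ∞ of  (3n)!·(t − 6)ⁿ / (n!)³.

R = 1/27

By the ratio test, |a_{n+1}/a_n| = (3n+1)·(3n+2)·(3n+3)/(n+1)³ → 27.
Thus R = 1/(27) = 1/27.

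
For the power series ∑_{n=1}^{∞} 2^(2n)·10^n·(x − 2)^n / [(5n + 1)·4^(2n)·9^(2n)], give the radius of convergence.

The ratio of consecutive coefficients is [(5n + 1)/(5(n+1) + 1)] · 4·10/(16·81) → 5/162.
Hence the series converges for |x − 2| < 1/(5/162) = 162/5, so the radius of convergence is 162/5.

R = 162/5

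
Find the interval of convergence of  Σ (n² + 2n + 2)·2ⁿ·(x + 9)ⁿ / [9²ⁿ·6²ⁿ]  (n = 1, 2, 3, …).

(-1467, 1449)

Apply the ratio test: |a_{n+1}| / |a_n| = [((n+1)² + 2(n+1) + 2)/(n² + 2n + 2)] · 2/(81·36), which tends to 1/1458 as n → ∞.
Thus R = 1/(1/1458) = 1458.
At x = 1449: the terms have absolute value of order n², which does not tend to 0, so the series diverges by the divergence test.
Check x = -1467: the terms do not tend to 0, so the series diverges.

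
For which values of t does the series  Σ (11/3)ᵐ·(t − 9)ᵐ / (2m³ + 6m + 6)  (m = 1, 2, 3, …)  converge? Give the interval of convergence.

[96/11, 102/11]

By the ratio test, |a_{m+1}/a_m| = [(2m³ + 6m + 6)/(2(m+1)³ + 6(m+1) + 6)] · 11/3 → 11/3.
The series converges when 11/3 · |t − 9| < 1, giving R = 3/11.
Check t = 102/11: absolute convergence follows by limit comparison with Σ 1/m³.
Check t = 96/11: absolute convergence follows by limit comparison with Σ 1/m³.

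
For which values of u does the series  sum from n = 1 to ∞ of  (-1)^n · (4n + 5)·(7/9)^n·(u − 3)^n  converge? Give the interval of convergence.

The ratio of consecutive coefficients is [(4(n+1) + 5)/(4n + 5)] · 7/9 → 7/9.
Thus R = 1/(7/9) = 9/7.
Endpoint u = 30/7: the n-th term does not approach 0; divergence by the term test.
At u = 12/7: the n-th term does not approach 0; divergence by the term test.

(12/7, 30/7)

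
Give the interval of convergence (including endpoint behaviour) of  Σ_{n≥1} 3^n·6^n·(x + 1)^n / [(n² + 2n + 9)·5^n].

[-23/18, -13/18]

Ratio test: |a_{n+1}/a_n| = [(n² + 2n + 9)/((n+1)² + 2(n+1) + 9)] · 3·6/5 → 18/5 as n → ∞.
Hence the series converges for |x + 1| < 1/(18/5) = 5/18, so the radius of convergence is 5/18.
At x = -13/18: the terms are on the order of 1/n², so the series converges absolutely by comparison with the p-series (p = 2 > 1).
Check x = -23/18: absolute convergence follows by limit comparison with Σ 1/n².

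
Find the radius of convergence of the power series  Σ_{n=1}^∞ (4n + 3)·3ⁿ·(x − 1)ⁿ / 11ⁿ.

The ratio of consecutive coefficients is [(4(n+1) + 3)/(4n + 3)] · 3/11 → 3/11.
Hence the series converges for |x − 1| < 1/(3/11) = 11/3, so the radius of convergence is 11/3.

R = 11/3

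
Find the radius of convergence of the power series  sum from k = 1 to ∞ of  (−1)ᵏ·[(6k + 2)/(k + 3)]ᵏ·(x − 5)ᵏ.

R = 1/6

Applying the root test, |a_k|^(1/k) = (6k + 2)/(k + 3) → 6.
Convergence for |x − 5| · 6 < 1, i.e. |x − 5| < 1/6. So R = 1/6.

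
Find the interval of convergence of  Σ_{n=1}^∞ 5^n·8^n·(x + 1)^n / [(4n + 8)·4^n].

The ratio of consecutive coefficients is [(4n + 8)/(4(n+1) + 8)] · 5·8/4 → 10.
The series converges when 10 · |x + 1| < 1, giving R = 1/10.
At x = -9/10: the terms are asymptotic to a nonzero constant times 1/n, so the series diverges by limit comparison with Σ 1/n.
At x = -11/10: convergence follows from the alternating series test (terms decrease monotonically to 0).

[-11/10, -9/10)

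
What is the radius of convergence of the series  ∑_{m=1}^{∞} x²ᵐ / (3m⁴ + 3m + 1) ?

The ratio of consecutive coefficients is (3m⁴ + 3m + 1)/(3(m+1)⁴ + 3(m+1) + 1) → 1.
Since the exponent of x increases by 2 each term, convergence requires |x|² < 1, hence R = 1.

R = 1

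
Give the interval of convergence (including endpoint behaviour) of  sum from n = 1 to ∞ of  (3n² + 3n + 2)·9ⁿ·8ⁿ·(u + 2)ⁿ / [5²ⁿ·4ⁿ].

By the ratio test, |a_{n+1}/a_n| = [(3(n+1)² + 3(n+1) + 2)/(3n² + 3n + 2)] · 9·8/(25·4) → 18/25.
Convergence for |u + 2| · 18/25 < 1, i.e. |u + 2| < 25/18. So R = 25/18.
When u = -11/18, the terms have absolute value of order n², which does not tend to 0, so the series diverges by the divergence test.
At u = -61/18: the terms have absolute value of order n², which does not tend to 0, so the series diverges by the divergence test.

(-61/18, -11/18)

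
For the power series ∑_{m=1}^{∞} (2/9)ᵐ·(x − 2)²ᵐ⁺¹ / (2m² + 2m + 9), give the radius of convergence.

Ratio test: |a_{m+1}/a_m| = [(2m² + 2m + 9)/(2(m+1)² + 2(m+1) + 9)] · 2/9 → 2/9 as m → ∞.
Successive powers of (x − 2) differ by 2, so the series converges when |x − 2|² · 2/9 < 1, i.e. |x − 2| < √(9/2). So R = 3√2/2.

R = 3√2/2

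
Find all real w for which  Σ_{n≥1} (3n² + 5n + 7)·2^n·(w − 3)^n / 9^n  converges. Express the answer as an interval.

(-3/2, 15/2)

By the ratio test, |a_{n+1}/a_n| = [(3(n+1)² + 5(n+1) + 7)/(3n² + 5n + 7)] · 2/9 → 2/9.
Convergence for |w − 3| · 2/9 < 1, i.e. |w − 3| < 9/2. So R = 9/2.
Check w = 15/2: the terms do not tend to 0, so the series diverges.
Endpoint w = -3/2: the terms do not tend to 0, so the series diverges.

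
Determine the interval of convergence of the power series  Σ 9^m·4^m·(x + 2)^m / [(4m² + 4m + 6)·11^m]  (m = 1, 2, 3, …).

[-83/36, -61/36]

Apply the ratio test: |a_{m+1}| / |a_m| = [(4m² + 4m + 6)/(4(m+1)² + 4(m+1) + 6)] · 9·4/11, which tends to 36/11 as m → ∞.
The series converges when 36/11 · |x + 2| < 1, giving R = 11/36.
Endpoint x = -61/36: the terms are on the order of 1/m², so the series converges absolutely by comparison with the p-series (p = 2 > 1).
Endpoint x = -83/36: the terms are on the order of 1/m², so the series converges absolutely by comparison with the p-series (p = 2 > 1).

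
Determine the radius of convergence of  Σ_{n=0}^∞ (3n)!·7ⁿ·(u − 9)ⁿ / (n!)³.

The ratio of consecutive coefficients is (3n+1)·(3n+2)·(3n+3)/(n+1)³ · 7 → 189.
Hence the series converges for |u − 9| < 1/(189) = 1/189, so the radius of convergence is 1/189.

R = 1/189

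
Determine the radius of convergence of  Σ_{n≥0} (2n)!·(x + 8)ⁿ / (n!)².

Apply the ratio test: |a_{n+1}| / |a_n| = (2n+1)·(2n+2)/(n+1)², which tends to 4 as n → ∞.
Hence the series converges for |x + 8| < 1/(4) = 1/4, so the radius of convergence is 1/4.

R = 1/4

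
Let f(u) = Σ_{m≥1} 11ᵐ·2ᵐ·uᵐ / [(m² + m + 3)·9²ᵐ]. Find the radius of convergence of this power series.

R = 81/22

By the ratio test, |a_{m+1}/a_m| = [(m² + m + 3)/((m+1)² + (m+1) + 3)] · 11·2/81 → 22/81.
Hence the series converges for |u| < 1/(22/81) = 81/22, so the radius of convergence is 81/22.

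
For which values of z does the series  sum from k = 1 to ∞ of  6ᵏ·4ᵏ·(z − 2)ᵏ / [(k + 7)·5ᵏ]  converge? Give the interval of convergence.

[43/24, 53/24)

The ratio of consecutive coefficients is [(k + 7)/((k+1) + 7)] · 6·4/5 → 24/5.
The series converges when 24/5 · |z − 2| < 1, giving R = 5/24.
At z = 53/24: comparison with the harmonic series Σ 1/k shows the series diverges.
At z = 43/24: convergence follows from the alternating series test (terms decrease monotonically to 0).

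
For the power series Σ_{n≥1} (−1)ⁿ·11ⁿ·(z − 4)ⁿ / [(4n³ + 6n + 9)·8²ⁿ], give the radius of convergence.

By the ratio test, |a_{n+1}/a_n| = [(4n³ + 6n + 9)/(4(n+1)³ + 6(n+1) + 9)] · 11/64 → 11/64.
Hence the series converges for |z − 4| < 1/(11/64) = 64/11, so the radius of convergence is 64/11.

R = 64/11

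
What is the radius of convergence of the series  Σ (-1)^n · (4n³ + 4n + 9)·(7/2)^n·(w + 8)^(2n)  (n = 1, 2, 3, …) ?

Ratio test: |a_{n+1}/a_n| = [(4(n+1)³ + 4(n+1) + 9)/(4n³ + 4n + 9)] · 7/2 → 7/2 as n → ∞.
Writing y = (w + 8)², the series in y has radius 2/7, so |w + 8| < √(2/7) and R = √14/7.

R = √14/7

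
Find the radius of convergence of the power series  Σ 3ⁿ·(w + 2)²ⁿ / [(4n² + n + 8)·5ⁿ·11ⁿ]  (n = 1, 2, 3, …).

R = √165/3

By the ratio test, |a_{n+1}/a_n| = [(4n² + n + 8)/(4(n+1)² + (n+1) + 8)] · 3/(5·11) → 3/55.
Since the exponent of (w + 2) increases by 2 each term, convergence requires |w + 2|² < 55/3, hence R = √165/3.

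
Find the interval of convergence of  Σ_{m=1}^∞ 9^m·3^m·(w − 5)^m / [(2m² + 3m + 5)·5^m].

[130/27, 140/27]

Apply the ratio test: |a_{m+1}| / |a_m| = [(2m² + 3m + 5)/(2(m+1)² + 3(m+1) + 5)] · 9·3/5, which tends to 27/5 as m → ∞.
Thus R = 1/(27/5) = 5/27.
Check w = 140/27: the series is dominated by a constant times Σ 1/m², which converges (p = 2 > 1).
At w = 130/27: absolute convergence follows by limit comparison with Σ 1/m².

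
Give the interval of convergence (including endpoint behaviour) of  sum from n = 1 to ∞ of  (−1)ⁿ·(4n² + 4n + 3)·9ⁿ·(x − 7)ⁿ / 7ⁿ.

The ratio of consecutive coefficients is [(4(n+1)² + 4(n+1) + 3)/(4n² + 4n + 3)] · 9/7 → 9/7.
Hence the series converges for |x − 7| < 1/(9/7) = 7/9, so the radius of convergence is 7/9.
Check x = 70/9: the terms do not tend to 0, so the series diverges.
Check x = 56/9: the terms do not tend to 0, so the series diverges.

(56/9, 70/9)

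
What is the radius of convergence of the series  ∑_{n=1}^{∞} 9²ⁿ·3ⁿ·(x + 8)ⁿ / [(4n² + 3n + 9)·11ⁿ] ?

Apply the ratio test: |a_{n+1}| / |a_n| = [(4n² + 3n + 9)/(4(n+1)² + 3(n+1) + 9)] · 81·3/11, which tends to 243/11 as n → ∞.
Convergence for |x + 8| · 243/11 < 1, i.e. |x + 8| < 11/243. So R = 11/243.

R = 11/243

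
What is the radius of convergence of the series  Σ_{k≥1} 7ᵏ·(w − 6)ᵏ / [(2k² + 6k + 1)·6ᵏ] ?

The ratio of consecutive coefficients is [(2k² + 6k + 1)/(2(k+1)² + 6(k+1) + 1)] · 7/6 → 7/6.
Convergence for |w − 6| · 7/6 < 1, i.e. |w − 6| < 6/7. So R = 6/7.

R = 6/7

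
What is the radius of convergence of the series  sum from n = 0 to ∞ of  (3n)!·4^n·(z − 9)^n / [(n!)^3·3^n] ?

The ratio of consecutive coefficients is (3n+1)·(3n+2)·(3n+3)/(n+1)³ · 4/3 → 36.
Hence the series converges for |z − 9| < 1/(36) = 1/36, so the radius of convergence is 1/36.

R = 1/36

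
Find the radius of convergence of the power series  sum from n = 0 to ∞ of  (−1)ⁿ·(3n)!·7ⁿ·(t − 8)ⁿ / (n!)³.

Apply the ratio test: |a_{n+1}| / |a_n| = (3n+1)·(3n+2)·(3n+3)/(n+1)³ · 7, which tends to 189 as n → ∞.
Thus R = 1/(189) = 1/189.

R = 1/189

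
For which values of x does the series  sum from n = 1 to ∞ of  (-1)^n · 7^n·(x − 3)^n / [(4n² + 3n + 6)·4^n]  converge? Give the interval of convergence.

[17/7, 25/7]

By the ratio test, |a_{n+1}/a_n| = [(4n² + 3n + 6)/(4(n+1)² + 3(n+1) + 6)] · 7/4 → 7/4.
The series converges when 7/4 · |x − 3| < 1, giving R = 4/7.
Check x = 25/7: absolute convergence follows by limit comparison with Σ 1/n².
At x = 17/7: absolute convergence follows by limit comparison with Σ 1/n².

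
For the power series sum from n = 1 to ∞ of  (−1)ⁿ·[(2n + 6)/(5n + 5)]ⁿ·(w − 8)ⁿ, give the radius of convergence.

By the Cauchy root test, |a_n|^(1/n) = (2n + 6)/(5n + 5) → 2/5.
Thus R = 1/(2/5) = 5/2.

R = 5/2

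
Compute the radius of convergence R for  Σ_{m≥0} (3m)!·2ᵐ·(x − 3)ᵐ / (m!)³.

R = 1/54

The ratio of consecutive coefficients is (3m+1)·(3m+2)·(3m+3)/(m+1)³ · 2 → 54.
Convergence for |x − 3| · 54 < 1, i.e. |x − 3| < 1/54. So R = 1/54.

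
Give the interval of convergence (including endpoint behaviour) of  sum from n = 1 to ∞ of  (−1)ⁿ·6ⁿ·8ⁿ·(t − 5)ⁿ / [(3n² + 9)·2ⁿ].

[119/24, 121/24]

By the ratio test, |a_{n+1}/a_n| = [(3n² + 9)/(3(n+1)² + 9)] · 6·8/2 → 24.
The series converges when 24 · |t − 5| < 1, giving R = 1/24.
Check t = 121/24: the series is dominated by a constant times Σ 1/n², which converges (p = 2 > 1).
When t = 119/24, the terms are on the order of 1/n², so the series converges absolutely by comparison with the p-series (p = 2 > 1).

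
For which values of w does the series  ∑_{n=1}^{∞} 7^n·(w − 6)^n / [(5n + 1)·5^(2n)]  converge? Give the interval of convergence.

[17/7, 67/7)

Ratio test: |a_{n+1}/a_n| = [(5n + 1)/(5(n+1) + 1)] · 7/25 → 7/25 as n → ∞.
Convergence for |w − 6| · 7/25 < 1, i.e. |w − 6| < 25/7. So R = 25/7.
When w = 67/7, the terms are asymptotic to a nonzero constant times 1/n, so the series diverges by limit comparison with Σ 1/n.
Check w = 17/7: the terms alternate in sign and decrease monotonically to 0 in absolute value (size ~ c/n), so the alternating series test gives convergence.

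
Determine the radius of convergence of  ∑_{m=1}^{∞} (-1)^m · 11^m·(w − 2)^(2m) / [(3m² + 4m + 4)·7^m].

R = √77/11

Apply the ratio test: |a_{m+1}| / |a_m| = [(3m² + 4m + 4)/(3(m+1)² + 4(m+1) + 4)] · 11/7, which tends to 11/7 as m → ∞.
Successive powers of (w − 2) differ by 2, so the series converges when |w − 2|² · 11/7 < 1, i.e. |w − 2| < √(7/11). So R = √77/11.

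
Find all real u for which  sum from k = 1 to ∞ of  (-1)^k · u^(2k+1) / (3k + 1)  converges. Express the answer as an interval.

[-1, 1]

By the ratio test, |a_{k+1}/a_k| = (3k + 1)/(3(k+1) + 1) → 1.
Writing y = u², the series in y has radius 1, so |u| < √(1) = 1 and R = 1.
Endpoint u = 1: the terms alternate in sign and decrease monotonically to 0 in absolute value (size ~ c/k), so the alternating series test gives convergence.
Endpoint u = -1: the terms alternate in sign and decrease monotonically to 0 in absolute value (size ~ c/k), so the alternating series test gives convergence.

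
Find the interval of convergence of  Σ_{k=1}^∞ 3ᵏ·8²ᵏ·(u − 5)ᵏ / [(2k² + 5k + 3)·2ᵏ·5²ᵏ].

[455/96, 505/96]

The ratio of consecutive coefficients is [(2k² + 5k + 3)/(2(k+1)² + 5(k+1) + 3)] · 3·64/(2·25) → 96/25.
The series converges when 96/25 · |u − 5| < 1, giving R = 25/96.
Check u = 505/96: absolute convergence follows by limit comparison with Σ 1/k².
Check u = 455/96: the series is dominated by a constant times Σ 1/k², which converges (p = 2 > 1).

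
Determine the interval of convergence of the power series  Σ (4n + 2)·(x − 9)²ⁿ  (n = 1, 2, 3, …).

(8, 10)

Ratio test: |a_{n+1}/a_n| = (4(n+1) + 2)/(4n + 2) → 1 as n → ∞.
Successive powers of (x − 9) differ by 2, so the series converges when |x − 9|² · 1 < 1, i.e. |x − 9| < √(1) = 1. So R = 1.
Endpoint x = 10: the n-th term does not approach 0; divergence by the term test.
At x = 8: the terms have absolute value of order n, which does not tend to 0, so the series diverges by the divergence test.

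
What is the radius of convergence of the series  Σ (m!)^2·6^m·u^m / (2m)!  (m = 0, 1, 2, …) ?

R = 2/3

Apply the ratio test: |a_{m+1}| / |a_m| = (m+1)²/[(2m+1)·(2m+2)] · 6, which tends to 3/2 as m → ∞.
Thus R = 1/(3/2) = 2/3.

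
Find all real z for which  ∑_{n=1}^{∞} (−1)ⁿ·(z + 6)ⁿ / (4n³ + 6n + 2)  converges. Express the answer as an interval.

[-7, -5]

The ratio of consecutive coefficients is (4n³ + 6n + 2)/(4(n+1)³ + 6(n+1) + 2) → 1.
So the series converges when |z + 6| < 1 and diverges when |z + 6| > 1; R = 1.
Check z = -5: the series is dominated by a constant times Σ 1/n³, which converges (p = 3 > 1).
Check z = -7: absolute convergence follows by limit comparison with Σ 1/n³.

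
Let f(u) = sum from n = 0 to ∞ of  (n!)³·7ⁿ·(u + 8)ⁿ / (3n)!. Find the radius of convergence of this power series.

R = 27/7

The ratio of consecutive coefficients is (n+1)³/[(3n+1)·(3n+2)·(3n+3)] · 7 → 7/27.
Convergence for |u + 8| · 7/27 < 1, i.e. |u + 8| < 27/7. So R = 27/7.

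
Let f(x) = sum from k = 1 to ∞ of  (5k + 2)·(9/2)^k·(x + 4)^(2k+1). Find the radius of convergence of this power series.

By the ratio test, |a_{k+1}/a_k| = [(5(k+1) + 2)/(5k + 2)] · 9/2 → 9/2.
Successive powers of (x + 4) differ by 2, so the series converges when |x + 4|² · 9/2 < 1, i.e. |x + 4| < √(2/9). So R = √2/3.

R = √2/3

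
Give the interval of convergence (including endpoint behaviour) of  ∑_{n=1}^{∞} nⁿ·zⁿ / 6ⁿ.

Root test: |a_n|^(1/n) = n/6 → ∞.
Since the n-th root of |a_n| is unbounded, the series converges only at z = 0; R = 0.

{0}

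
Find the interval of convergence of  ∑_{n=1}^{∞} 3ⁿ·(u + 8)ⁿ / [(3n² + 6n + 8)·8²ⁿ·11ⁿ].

[-728/3, 680/3]

Ratio test: |a_{n+1}/a_n| = [(3n² + 6n + 8)/(3(n+1)² + 6(n+1) + 8)] · 3/(64·11) → 3/704 as n → ∞.
Convergence for |u + 8| · 3/704 < 1, i.e. |u + 8| < 704/3. So R = 704/3.
At u = 680/3: the terms are on the order of 1/n², so the series converges absolutely by comparison with the p-series (p = 2 > 1).
Check u = -728/3: absolute convergence follows by limit comparison with Σ 1/n².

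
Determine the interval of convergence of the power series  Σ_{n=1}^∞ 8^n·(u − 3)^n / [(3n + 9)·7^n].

[17/8, 31/8)

By the ratio test, |a_{n+1}/a_n| = [(3n + 9)/(3(n+1) + 9)] · 8/7 → 8/7.
Convergence for |u − 3| · 8/7 < 1, i.e. |u − 3| < 7/8. So R = 7/8.
At u = 31/8: the terms are asymptotic to a nonzero constant times 1/n, so the series diverges by limit comparison with Σ 1/n.
When u = 17/8, an alternating series whose terms decrease to 0 in absolute value, so it converges by the Leibniz criterion.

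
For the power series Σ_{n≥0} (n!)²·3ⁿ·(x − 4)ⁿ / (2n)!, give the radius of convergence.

R = 4/3

The ratio of consecutive coefficients is (n+1)²/[(2n+1)·(2n+2)] · 3 → 3/4.
Thus R = 1/(3/4) = 4/3.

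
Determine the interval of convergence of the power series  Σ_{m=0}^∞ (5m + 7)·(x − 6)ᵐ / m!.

(−∞, ∞)

Apply the ratio test: |a_{m+1}| / |a_m| = (5(m+1) + 7)/(5m + 7) · 1/(m+1), which tends to 0 as m → ∞.
The ratio tends to 0 regardless of x, hence R = ∞.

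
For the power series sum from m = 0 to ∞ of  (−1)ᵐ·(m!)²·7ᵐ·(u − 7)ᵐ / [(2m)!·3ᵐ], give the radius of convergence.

R = 12/7

The ratio of consecutive coefficients is (m+1)²/[(2m+1)·(2m+2)] · 7/3 → 7/12.
Hence the series converges for |u − 7| < 1/(7/12) = 12/7, so the radius of convergence is 12/7.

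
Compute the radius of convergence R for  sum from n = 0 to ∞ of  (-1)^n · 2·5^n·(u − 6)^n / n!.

Ratio test: |a_{n+1}/a_n| = 2/2 · 5 · 1/(n+1) → 0 as n → ∞.
Since the limit is 0 < 1 for every u, the series converges on all of ℝ and R = ∞.

R = ∞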